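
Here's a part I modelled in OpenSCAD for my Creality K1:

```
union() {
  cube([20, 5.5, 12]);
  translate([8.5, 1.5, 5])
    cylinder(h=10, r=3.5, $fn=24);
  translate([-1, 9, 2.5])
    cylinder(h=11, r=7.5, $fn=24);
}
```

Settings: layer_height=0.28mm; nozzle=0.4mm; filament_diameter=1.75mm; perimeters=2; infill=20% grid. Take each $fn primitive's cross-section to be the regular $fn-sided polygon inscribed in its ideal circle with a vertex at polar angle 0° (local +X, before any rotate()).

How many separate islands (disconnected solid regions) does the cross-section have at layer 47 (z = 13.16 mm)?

At z = 13.16 mm: the cube does not reach this height (z outside [0, 12]); the cylinder at (8.5, 1.5): section is a regular 24-gon, circumradius r=3.5; the r=7.5 cylinder at (-1, 9) contributes a regular 24-gon of circumradius 7.5; Combining (union): the 2 present regions are separate (no shared area or edge), so areas and boundary lengths simply add and each stays a separate island — 2 connected regions. Overall, the cross-section has 2 separate islands. Island count = 2.

2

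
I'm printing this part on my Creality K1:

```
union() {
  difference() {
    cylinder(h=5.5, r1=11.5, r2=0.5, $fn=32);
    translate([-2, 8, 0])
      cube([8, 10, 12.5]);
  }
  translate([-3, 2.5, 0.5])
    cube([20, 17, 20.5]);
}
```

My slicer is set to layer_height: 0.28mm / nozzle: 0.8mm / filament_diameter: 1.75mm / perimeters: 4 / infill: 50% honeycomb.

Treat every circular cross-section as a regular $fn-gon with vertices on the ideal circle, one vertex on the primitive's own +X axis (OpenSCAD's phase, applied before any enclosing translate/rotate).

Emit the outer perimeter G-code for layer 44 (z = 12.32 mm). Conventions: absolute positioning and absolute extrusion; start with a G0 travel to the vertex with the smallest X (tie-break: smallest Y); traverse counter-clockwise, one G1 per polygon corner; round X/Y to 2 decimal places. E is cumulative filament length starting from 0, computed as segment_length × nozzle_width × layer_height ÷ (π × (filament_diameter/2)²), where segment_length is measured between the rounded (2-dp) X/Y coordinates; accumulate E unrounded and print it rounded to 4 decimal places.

At z = 12.32 mm: the cone does not reach this height (z outside [0, 5.5]); the cube at (-2, 8) is present — its section is the full 8×10 rectangle; After the difference (first − rest): the first operand is absent here, so nothing remains; the cube at (-3, 2.5) is present — its section is the full 20×17 rectangle; Combining (union): only the 20×17 cube at (-3, 2.5) is present, so the union is just that shape — 1 connected region. The outline is a single polygon with 4 vertices. Extrusion per mm of travel: 0.8 × 0.28 / (π × 0.875²) = 0.093128. Accumulating E over each segment gives final E = 6.8915.

G0 X-3.00 Y2.50 Z12.32
G1 X17.00 Y2.50 E1.8626
G1 X17.00 Y19.50 E3.4457
G1 X-3.00 Y19.50 E5.3083
G1 X-3.00 Y2.50 E6.8915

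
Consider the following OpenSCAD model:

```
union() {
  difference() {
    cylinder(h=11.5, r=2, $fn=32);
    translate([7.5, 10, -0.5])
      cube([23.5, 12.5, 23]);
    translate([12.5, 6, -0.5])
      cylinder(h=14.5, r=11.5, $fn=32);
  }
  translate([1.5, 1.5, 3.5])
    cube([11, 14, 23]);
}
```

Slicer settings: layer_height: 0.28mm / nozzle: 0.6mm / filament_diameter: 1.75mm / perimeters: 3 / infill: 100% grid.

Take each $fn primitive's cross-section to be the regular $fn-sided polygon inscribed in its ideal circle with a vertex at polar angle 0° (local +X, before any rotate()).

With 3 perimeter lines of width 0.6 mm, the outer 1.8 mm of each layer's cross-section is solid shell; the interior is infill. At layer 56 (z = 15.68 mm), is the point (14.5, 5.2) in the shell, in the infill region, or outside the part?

outside

At z = 15.68 mm: the cylinder is absent (z outside [0, 11.5]); the cube at (7.5, 10) is present — its section is the full 23.5×12.5 rectangle; the cylinder at (12.5, 6) is not intersected at this z (z outside [-0.5, 14]); Taking the first minus the rest: the first operand is absent here, so nothing remains; the cube at (1.5, 1.5) (footprint 11×14) is included at this height; Taking the union: only the 11×14 cube at (1.5, 1.5) is present, so the union is just that shape — 1 connected region. Overall, the cross-section is a single solid region. The nearest boundary edge runs (12.50, 1.50)→(12.50, 15.50); distance from the point to it = 2.00 mm. The point is not inside any of the regions above, so it lies outside the cross-section (2.00 mm from the nearest boundary).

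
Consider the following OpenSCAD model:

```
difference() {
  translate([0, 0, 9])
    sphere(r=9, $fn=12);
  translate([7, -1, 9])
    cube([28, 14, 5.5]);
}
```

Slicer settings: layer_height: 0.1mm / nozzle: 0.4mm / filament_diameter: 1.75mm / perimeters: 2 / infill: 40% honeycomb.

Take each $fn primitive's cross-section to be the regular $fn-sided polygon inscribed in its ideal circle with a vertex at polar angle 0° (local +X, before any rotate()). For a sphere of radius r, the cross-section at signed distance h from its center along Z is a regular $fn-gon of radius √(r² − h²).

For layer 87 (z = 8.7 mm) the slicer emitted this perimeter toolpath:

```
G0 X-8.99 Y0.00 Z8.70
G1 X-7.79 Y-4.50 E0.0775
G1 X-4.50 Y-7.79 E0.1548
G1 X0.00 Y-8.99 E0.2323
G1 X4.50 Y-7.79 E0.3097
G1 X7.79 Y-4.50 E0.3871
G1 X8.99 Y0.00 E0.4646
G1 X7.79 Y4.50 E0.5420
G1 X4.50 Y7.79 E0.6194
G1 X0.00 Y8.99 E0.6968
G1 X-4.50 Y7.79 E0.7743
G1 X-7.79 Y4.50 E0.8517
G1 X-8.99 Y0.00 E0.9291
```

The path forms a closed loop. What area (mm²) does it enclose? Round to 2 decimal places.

242.69 mm²

Apply the shoelace formula to the sequence of (X, Y) vertices; enclosed area = 242.69 mm².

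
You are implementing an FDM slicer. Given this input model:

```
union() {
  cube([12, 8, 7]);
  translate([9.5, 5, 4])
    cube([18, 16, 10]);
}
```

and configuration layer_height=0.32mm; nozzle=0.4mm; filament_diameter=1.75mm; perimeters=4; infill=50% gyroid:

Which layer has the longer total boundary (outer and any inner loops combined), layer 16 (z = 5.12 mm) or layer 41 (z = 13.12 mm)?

layer 16 (z = 5.12 mm)

Layer 16 (z = 5.12): the 12×8 cube contributes its full rectangle (perimeter 40.00 mm); the 18×16 cube at (9.5, 5) contributes its full rectangle (perimeter 68.00 mm); Taking the union: the regions partially overlap (shared area 7.50 mm²), so the edge portions inside another operand are dropped and the merged outline is re-measured after clipping — boundary = 97.00 mm. So its perimeter = 97.00 mm. Layer 41 (z = 13.12): the cube is not intersected at this z (z outside [0, 7]); the 18×16 cube at (9.5, 5) contributes its full rectangle (perimeter 68.00 mm); Combining (union): only the 18×16 cube at (9.5, 5) is present, so the union is just that shape — boundary = 68.00 mm. So its perimeter = 68.00 mm. Layer 16 is larger (97.00 vs 68.00 mm).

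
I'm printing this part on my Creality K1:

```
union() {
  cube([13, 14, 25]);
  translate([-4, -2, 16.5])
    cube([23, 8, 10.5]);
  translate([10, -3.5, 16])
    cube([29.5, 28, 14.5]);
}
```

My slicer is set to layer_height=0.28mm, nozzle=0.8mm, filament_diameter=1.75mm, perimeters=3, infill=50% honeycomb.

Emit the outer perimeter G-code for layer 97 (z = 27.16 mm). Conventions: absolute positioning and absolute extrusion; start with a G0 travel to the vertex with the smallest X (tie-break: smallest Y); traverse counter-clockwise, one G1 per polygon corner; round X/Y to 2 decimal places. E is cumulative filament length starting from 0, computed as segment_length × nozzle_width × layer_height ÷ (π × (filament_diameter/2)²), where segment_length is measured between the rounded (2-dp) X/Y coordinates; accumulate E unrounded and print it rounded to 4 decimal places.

At z = 27.16 mm: the cube is not intersected at this z (z outside [0, 25]); the cube at (-4, -2) does not reach this height (z outside [16.5, 27]); the cube at (10, -3.5) is present — its section is the full 29.5×28 rectangle; Merging all regions: only the 29.5×28 cube at (10, -3.5) is present, so the union is just that shape — 1 connected region. The outline is a single polygon with 4 vertices. Extrusion per mm of travel: 0.8 × 0.28 / (π × 0.875²) = 0.093128. Accumulating E over each segment gives final E = 10.7098.

G0 X10.00 Y-3.50 Z27.16
G1 X39.50 Y-3.50 E2.7473
G1 X39.50 Y24.50 E5.3549
G1 X10.00 Y24.50 E8.1022
G1 X10.00 Y-3.50 E10.7098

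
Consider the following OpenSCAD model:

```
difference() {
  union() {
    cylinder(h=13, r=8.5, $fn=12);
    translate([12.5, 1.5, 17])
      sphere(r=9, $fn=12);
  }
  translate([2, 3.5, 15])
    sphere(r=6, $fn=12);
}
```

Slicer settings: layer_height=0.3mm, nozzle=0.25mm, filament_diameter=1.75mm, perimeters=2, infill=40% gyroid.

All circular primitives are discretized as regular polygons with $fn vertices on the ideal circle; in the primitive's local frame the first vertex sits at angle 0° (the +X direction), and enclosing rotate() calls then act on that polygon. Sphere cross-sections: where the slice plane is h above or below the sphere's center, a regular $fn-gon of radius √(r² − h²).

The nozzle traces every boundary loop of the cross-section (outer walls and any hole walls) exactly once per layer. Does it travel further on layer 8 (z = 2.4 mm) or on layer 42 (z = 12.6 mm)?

Layer 8 (z = 2.4): the r=8.5 cylinder gives a regular 12-gon of circumradius 8.5 (constant along its height) (perimeter = 2·12·8.500·sin(180°/12) = 52.80 mm); the sphere at (12.5, 1.5) does not reach this height (|z−center|=14.600 > r=9); Combining (union): only the r=8.5 cylinder is present, so the union is just that shape — boundary = 52.80 mm; the sphere at (2, 3.5) does not reach this height (|z−center|=12.600 > r=6); Subtracting the remaining from the first: none of the subtracted shapes is present at this height, so the result so far is unchanged — boundary = 52.80 mm. So its perimeter = 52.80 mm. Layer 42 (z = 12.6): the r=8.5 cylinder gives a regular 12-gon of circumradius 8.5 (constant along its height) (perimeter = 2·12·8.500·sin(180°/12) = 52.80 mm); the r=9 sphere at (12.5, 1.5) slices to a regular 12-gon of circumradius 7.851 (√(r²−h²) with h=4.4 from center) (perimeter = 2·12·7.851·sin(180°/12) = 48.77 mm); Taking the union: the regions partially overlap (shared area 22.75 mm²), so the edge portions inside another operand are dropped and the merged outline is re-measured after clipping — boundary = 80.03 mm; the sphere at (2, 3.5): section is a regular 12-gon, circumradius = √(r²−h²) = √(6²−2.4²) = 5.499 (perimeter = 2·12·5.499·sin(180°/12) = 34.16 mm); After the difference (first − rest): starting from that combined region, the r=6 sphere at (2, 3.5) partially overlaps it — only the 84.62 mm² overlap (of its 90.72 mm²) is removed, clipping the outline — boundary = 98.95 mm. So its perimeter = 98.95 mm. Layer 42 is larger (98.95 vs 52.80 mm).

layer 42 (z = 12.6 mm)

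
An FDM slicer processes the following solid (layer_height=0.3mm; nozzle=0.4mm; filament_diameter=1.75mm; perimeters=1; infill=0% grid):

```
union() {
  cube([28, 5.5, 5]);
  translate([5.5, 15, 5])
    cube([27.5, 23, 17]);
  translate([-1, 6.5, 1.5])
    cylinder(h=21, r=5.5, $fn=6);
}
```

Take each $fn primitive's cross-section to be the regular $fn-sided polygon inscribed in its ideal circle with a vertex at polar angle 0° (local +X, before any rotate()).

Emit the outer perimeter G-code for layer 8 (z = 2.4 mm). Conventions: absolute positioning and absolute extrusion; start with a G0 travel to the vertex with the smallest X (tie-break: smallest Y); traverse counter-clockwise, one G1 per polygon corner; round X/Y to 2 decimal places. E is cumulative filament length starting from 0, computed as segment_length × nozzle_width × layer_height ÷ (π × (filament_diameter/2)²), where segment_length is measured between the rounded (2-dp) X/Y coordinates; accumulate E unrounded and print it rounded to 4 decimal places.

G0 X-6.50 Y6.50 Z2.40
G1 X-3.75 Y1.74 E0.2743
G1 X0.00 Y1.74 E0.4613
G1 X0.00 Y0.00 E0.5482
G1 X28.00 Y0.00 E1.9451
G1 X28.00 Y5.50 E2.2195
G1 X3.92 Y5.50 E3.4208
G1 X4.50 Y6.50 E3.4785
G1 X1.75 Y11.26 E3.7528
G1 X-3.75 Y11.26 E4.0272
G1 X-6.50 Y6.50 E4.3014

At z = 2.4 mm: the cube is present — its section is the full 28×5.5 rectangle; the cube at (5.5, 15) is absent (z outside [5, 22]); the cylinder at (-1, 6.5): section is a regular 6-gon, circumradius r=5.5; Combining (union): the regions partially overlap (shared area 10.67 mm²), so overlapping operands fuse into one piece — 1 connected region. The outline is a single polygon with 10 vertices. Extrusion per mm of travel: 0.4 × 0.3 / (π × 0.875²) = 0.049890. Accumulating E over each segment gives final E = 4.3014.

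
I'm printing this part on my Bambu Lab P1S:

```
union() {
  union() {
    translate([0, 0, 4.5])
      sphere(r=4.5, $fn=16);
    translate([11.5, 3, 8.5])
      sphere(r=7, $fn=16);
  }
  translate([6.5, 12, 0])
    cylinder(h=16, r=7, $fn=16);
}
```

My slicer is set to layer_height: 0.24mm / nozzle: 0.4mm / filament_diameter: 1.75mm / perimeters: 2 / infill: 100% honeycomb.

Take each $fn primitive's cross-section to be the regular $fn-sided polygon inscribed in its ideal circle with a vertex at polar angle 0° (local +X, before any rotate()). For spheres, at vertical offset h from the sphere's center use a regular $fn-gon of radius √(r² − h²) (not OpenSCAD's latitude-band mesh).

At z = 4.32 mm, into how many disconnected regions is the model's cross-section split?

At z = 4.32 mm: the sphere: section is a regular 16-gon, circumradius = √(r²−h²) = √(4.5²−0.18²) = 4.496; the r=7 sphere at (11.5, 3) slices to a regular 16-gon of circumradius 5.615 (√(r²−h²) with h=4.18 from center); Combining (union): the 2 present regions are separate (no shared area or edge), so areas and boundary lengths simply add and each stays a separate island — 2 connected regions; the cylinder at (6.5, 12): section is a regular 16-gon, circumradius r=7; Merging all regions: the regions partially overlap (shared area 10.20 mm²), so overlapping operands fuse into one piece — 2 connected regions. The result has 2 disconnected regions.

2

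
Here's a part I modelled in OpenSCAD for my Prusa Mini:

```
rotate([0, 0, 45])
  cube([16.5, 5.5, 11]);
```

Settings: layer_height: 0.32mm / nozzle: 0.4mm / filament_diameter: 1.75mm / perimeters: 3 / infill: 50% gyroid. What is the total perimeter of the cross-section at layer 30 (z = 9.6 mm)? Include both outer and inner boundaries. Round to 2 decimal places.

44.00 mm

At z = 9.6 mm: the cube is present — its section is the full 16.5×5.5 rectangle (perimeter 44.00 mm); (rotated 45° about Z; rotation is an isometry so areas/perimeters/island counts are preserved). Overall, the cross-section is a single solid region. Total boundary length (outer) = 44.00 mm.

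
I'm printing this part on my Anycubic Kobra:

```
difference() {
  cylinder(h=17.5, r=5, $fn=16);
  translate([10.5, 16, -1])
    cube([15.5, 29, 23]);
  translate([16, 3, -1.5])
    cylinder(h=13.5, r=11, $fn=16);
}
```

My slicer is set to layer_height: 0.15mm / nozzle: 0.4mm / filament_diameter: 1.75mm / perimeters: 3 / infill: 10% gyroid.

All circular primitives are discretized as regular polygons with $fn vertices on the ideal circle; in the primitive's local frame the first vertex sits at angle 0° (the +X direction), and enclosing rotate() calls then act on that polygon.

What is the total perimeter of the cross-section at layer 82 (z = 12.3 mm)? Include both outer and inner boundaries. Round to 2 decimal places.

31.21 mm

At z = 12.3 mm: the r=5 cylinder contributes a regular 16-gon of circumradius 5 (perimeter = 2·16·5.000·sin(180°/16) = 31.21 mm); the 15.5×29 cube at (10.5, 16) contributes its full rectangle (perimeter 89.00 mm); the cylinder at (16, 3) does not reach this height (z outside [-1.5, 12]); Taking the first minus the rest: starting from the r=5 cylinder, the 15.5×29 cube at (10.5, 16) misses the remaining region (no effect) — boundary = 31.21 mm. Overall, the cross-section is a single solid region. Total boundary length (outer) = 31.21 mm.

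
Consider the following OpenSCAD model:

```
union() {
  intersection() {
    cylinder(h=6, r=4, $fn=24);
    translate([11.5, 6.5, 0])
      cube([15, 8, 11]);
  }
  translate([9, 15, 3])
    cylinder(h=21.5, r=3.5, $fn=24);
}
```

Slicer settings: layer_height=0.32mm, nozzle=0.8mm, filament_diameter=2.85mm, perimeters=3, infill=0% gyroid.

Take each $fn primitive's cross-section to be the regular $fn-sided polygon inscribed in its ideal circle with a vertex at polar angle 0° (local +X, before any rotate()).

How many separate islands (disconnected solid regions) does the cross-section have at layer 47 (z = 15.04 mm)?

1

At z = 15.04 mm: the cylinder is not intersected at this z (z outside [0, 6]); the cube at (11.5, 6.5) is absent (z outside [0, 11]); Taking the intersection: at least one operand is absent at this height, so nothing remains; the r=3.5 cylinder at (9, 15) contributes a regular 24-gon of circumradius 3.5; Combining (union): only the r=3.5 cylinder at (9, 15) is present, so the union is just that shape — 1 connected region. Overall, the cross-section is a single solid region. Island count = 1.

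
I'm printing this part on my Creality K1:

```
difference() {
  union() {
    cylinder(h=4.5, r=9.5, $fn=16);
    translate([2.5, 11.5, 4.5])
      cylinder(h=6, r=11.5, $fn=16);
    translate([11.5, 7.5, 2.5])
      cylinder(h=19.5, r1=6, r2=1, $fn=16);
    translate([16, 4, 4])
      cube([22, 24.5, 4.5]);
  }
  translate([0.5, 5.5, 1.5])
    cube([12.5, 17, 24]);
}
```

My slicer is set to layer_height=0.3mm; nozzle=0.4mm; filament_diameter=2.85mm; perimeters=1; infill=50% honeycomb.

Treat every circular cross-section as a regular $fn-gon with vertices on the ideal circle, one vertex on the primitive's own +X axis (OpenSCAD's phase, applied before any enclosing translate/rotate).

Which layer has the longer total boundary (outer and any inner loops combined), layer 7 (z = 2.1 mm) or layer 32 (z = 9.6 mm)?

Layer 7 (z = 2.1): the r=9.5 cylinder gives a regular 16-gon of circumradius 9.5 (constant along its height) (perimeter = 2·16·9.500·sin(180°/16) = 59.31 mm); the cylinder at (2.5, 11.5) is absent (z outside [4.5, 10.5]); the cone at (11.5, 7.5) does not reach this height (z outside [2.5, 22]); the cube at (16, 4) is absent (z outside [4, 8.5]); Combining (union): only the r=9.5 cylinder is present, so the union is just that shape — boundary = 59.31 mm; the 12.5×17 cube at (0.5, 5.5) contributes its full rectangle (perimeter 59.00 mm); After the difference (first − rest): starting from the result so far, the 12.5×17 cube at (0.5, 5.5) partially overlaps it — only the 18.67 mm² overlap (of its 212.50 mm²) is removed, clipping the outline — boundary = 61.87 mm. So its perimeter = 61.87 mm. Layer 32 (z = 9.6): the cylinder does not reach this height (z outside [0, 4.5]); the r=11.5 cylinder at (2.5, 11.5) contributes a regular 16-gon of circumradius 11.5 (perimeter = 2·16·11.500·sin(180°/16) = 71.79 mm); the cone at (11.5, 7.5): at t=0.364 of its height the radius interpolates to r₁+(r₂−r₁)t = 4.179, giving a regular 16-gon of that circumradius (perimeter = 2·16·4.179·sin(180°/16) = 26.09 mm); the cube at (16, 4) does not reach this height (z outside [4, 8.5]); Taking the union: the regions partially overlap (shared area 36.94 mm²), so the edge portions inside another operand are dropped and the merged outline is re-measured after clipping — boundary = 74.92 mm; the 12.5×17 cube at (0.5, 5.5) contributes its full rectangle (perimeter 59.00 mm); Subtracting the remaining from the first: starting from the result so far, the 12.5×17 cube at (0.5, 5.5) partially overlaps it — only the 195.11 mm² overlap (of its 212.50 mm²) is removed, clipping the outline — boundary = 108.84 mm. So its perimeter = 108.84 mm. Layer 32 is larger (108.84 vs 61.87 mm).

layer 32 (z = 9.6 mm)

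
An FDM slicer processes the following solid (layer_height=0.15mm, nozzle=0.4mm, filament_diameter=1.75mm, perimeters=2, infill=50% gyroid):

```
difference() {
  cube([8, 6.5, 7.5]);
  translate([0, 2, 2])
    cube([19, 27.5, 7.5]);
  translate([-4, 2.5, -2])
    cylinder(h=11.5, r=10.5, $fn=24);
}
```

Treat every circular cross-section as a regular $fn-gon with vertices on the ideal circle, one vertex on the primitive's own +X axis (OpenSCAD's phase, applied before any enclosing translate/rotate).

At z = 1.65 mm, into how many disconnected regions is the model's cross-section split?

1

At z = 1.65 mm: the 8×6.5 cube contributes its full rectangle; the cube at (0, 2) does not reach this height (z outside [2, 9.5]); the cylinder at (-4, 2.5): section is a regular 24-gon, circumradius r=10.5; After the difference (first − rest): starting from the 8×6.5 cube, the r=10.5 cylinder at (-4, 2.5) partially overlaps it — only the 40.55 mm² overlap (of its 342.42 mm²) is removed, clipping the outline — 1 connected region. The result has 1 disconnected region.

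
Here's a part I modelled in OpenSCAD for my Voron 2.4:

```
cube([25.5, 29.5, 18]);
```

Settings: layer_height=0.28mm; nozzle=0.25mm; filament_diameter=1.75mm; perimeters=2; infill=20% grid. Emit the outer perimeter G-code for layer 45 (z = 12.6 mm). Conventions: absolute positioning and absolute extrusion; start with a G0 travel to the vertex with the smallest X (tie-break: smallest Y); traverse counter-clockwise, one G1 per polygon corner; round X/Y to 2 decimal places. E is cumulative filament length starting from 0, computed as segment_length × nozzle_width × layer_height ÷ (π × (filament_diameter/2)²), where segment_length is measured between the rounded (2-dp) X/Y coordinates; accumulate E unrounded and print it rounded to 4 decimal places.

G0 X0.00 Y0.00 Z12.60
G1 X25.50 Y0.00 E0.7421
G1 X25.50 Y29.50 E1.6006
G1 X0.00 Y29.50 E2.3428
G1 X0.00 Y0.00 E3.2013

At z = 12.6 mm: the cube is present — its section is the full 25.5×29.5 rectangle. The outline is a single polygon with 4 vertices. Extrusion per mm of travel: 0.25 × 0.28 / (π × 0.875²) = 0.029103. Accumulating E over each segment gives final E = 3.2013.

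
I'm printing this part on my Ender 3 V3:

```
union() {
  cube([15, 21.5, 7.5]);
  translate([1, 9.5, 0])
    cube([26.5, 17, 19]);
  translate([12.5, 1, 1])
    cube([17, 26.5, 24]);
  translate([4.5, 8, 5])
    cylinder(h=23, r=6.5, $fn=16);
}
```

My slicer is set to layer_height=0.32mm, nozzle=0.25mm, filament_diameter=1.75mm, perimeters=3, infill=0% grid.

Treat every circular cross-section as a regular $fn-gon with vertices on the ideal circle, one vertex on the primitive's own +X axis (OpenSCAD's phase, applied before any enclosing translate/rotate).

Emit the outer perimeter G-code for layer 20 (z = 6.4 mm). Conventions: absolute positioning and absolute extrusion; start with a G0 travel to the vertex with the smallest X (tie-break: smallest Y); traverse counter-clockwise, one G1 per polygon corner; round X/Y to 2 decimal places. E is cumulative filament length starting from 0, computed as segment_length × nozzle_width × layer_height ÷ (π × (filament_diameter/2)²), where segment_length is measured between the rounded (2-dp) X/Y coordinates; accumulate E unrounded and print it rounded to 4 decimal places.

At z = 6.4 mm: the cube (footprint 15×21.5) is included at this height; the cube at (1, 9.5) is present — its section is the full 26.5×17 rectangle; the 17×26.5 cube at (12.5, 1) contributes its full rectangle; the cylinder at (4.5, 8): section is a regular 16-gon, circumradius r=6.5; Merging all regions: the regions partially overlap (shared area 561.49 mm²), so overlapping operands fuse into one piece — 1 connected region. The outline is a single polygon with 17 vertices. Extrusion per mm of travel: 0.25 × 0.32 / (π × 0.875²) = 0.033260. Accumulating E over each segment gives final E = 3.8271.

G0 X-2.00 Y8.00 Z6.40
G1 X-1.51 Y5.51 E0.0844
G1 X-0.10 Y3.40 E0.1688
G1 X0.00 Y3.34 E0.1727
G1 X0.00 Y0.00 E0.2838
G1 X15.00 Y0.00 E0.7827
G1 X15.00 Y1.00 E0.8159
G1 X29.50 Y1.00 E1.2982
G1 X29.50 Y27.50 E2.1796
G1 X12.50 Y27.50 E2.7450
G1 X12.50 Y26.50 E2.7783
G1 X1.00 Y26.50 E3.1608
G1 X1.00 Y21.50 E3.3271
G1 X0.00 Y21.50 E3.3603
G1 X0.00 Y12.66 E3.6544
G1 X-0.10 Y12.60 E3.6582
G1 X-1.51 Y10.49 E3.7426
G1 X-2.00 Y8.00 E3.8271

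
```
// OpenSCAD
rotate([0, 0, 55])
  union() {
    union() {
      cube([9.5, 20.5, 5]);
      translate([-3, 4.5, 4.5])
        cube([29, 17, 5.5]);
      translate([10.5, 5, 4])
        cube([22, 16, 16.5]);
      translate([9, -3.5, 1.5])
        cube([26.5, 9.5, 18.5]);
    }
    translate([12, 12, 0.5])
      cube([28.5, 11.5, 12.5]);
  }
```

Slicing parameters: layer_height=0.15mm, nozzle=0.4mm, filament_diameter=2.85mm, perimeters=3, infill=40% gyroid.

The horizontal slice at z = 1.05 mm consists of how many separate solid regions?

At z = 1.05 mm: the cube is present — its section is the full 9.5×20.5 rectangle; the cube at (-3, 4.5) does not reach this height (z outside [4.5, 10]); the cube at (10.5, 5) is not intersected at this z (z outside [4, 20.5]); the cube at (9, -3.5) is not intersected at this z (z outside [1.5, 20]); Combining (union): only the 9.5×20.5 cube is present, so the union is just that shape — 1 connected region; the cube at (12, 12) (footprint 28.5×11.5) is included at this height; Combining (union): the 2 present regions are separate (no shared area or edge), so areas and boundary lengths simply add and each stays a separate island — 2 connected regions; (rotated 55° about Z; rotation is an isometry so areas/perimeters/island counts are preserved). The result has 2 disconnected regions.

2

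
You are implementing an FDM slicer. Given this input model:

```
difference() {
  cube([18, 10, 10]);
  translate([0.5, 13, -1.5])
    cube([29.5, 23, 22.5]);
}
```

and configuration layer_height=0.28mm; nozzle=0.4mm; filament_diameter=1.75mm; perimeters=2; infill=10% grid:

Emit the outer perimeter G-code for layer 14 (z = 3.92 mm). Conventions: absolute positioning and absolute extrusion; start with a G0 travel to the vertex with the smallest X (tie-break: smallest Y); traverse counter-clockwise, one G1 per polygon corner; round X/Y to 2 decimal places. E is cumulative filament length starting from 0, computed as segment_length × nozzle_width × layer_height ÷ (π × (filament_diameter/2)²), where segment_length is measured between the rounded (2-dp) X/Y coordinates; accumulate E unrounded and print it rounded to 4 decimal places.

G0 X0.00 Y0.00 Z3.92
G1 X18.00 Y0.00 E0.8382
G1 X18.00 Y10.00 E1.3038
G1 X0.00 Y10.00 E2.1420
G1 X0.00 Y0.00 E2.6076

At z = 3.92 mm: the cube is present — its section is the full 18×10 rectangle; the 29.5×23 cube at (0.5, 13) contributes its full rectangle; Subtracting the remaining from the first: starting from the 18×10 cube, the 29.5×23 cube at (0.5, 13) misses the remaining region (no effect) — 1 connected region. The outline is a single polygon with 4 vertices. Extrusion per mm of travel: 0.4 × 0.28 / (π × 0.875²) = 0.046564. Accumulating E over each segment gives final E = 2.6076.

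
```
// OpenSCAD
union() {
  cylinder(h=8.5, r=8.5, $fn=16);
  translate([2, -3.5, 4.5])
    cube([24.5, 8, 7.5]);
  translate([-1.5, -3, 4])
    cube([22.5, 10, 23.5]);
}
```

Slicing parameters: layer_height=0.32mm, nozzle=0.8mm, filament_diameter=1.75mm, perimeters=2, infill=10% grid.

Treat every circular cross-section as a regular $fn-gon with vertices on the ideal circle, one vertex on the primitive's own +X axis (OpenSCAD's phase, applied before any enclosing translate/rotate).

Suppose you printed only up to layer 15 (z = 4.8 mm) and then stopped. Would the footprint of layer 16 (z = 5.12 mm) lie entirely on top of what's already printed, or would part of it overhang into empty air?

Compare the two slices. At z = 4.8: the r=8.5 cylinder gives a regular 16-gon of circumradius 8.5 (constant along its height) (area = (16/2)·8.500²·sin(360°/16) = 221.19 mm²); the cube at (2, -3.5) (footprint 24.5×8) is included at this height (area 196.00 mm²); the cube at (-1.5, -3) (footprint 22.5×10) is included at this height (area 225.00 mm²); Combining (union): the regions partially overlap — summed areas 642.19 mm² minus the doubly-counted overlap 235.94 mm² gives 406.25 mm² — area = 406.25 mm². At z = 5.12: the r=8.5 cylinder contributes a regular 16-gon of circumradius 8.5 (area = (16/2)·8.500²·sin(360°/16) = 221.19 mm²); the cube at (2, -3.5) (footprint 24.5×8) is included at this height (area 196.00 mm²); the 22.5×10 cube at (-1.5, -3) contributes its full rectangle (area 225.00 mm²); Combining (union): the regions partially overlap — summed areas 642.19 mm² minus the doubly-counted overlap 235.94 mm² gives 406.25 mm² — area = 406.25 mm². Checking containment: the cross-section at z = 5.12 is a subset of the cross-section at z = 4.8.

entirely on top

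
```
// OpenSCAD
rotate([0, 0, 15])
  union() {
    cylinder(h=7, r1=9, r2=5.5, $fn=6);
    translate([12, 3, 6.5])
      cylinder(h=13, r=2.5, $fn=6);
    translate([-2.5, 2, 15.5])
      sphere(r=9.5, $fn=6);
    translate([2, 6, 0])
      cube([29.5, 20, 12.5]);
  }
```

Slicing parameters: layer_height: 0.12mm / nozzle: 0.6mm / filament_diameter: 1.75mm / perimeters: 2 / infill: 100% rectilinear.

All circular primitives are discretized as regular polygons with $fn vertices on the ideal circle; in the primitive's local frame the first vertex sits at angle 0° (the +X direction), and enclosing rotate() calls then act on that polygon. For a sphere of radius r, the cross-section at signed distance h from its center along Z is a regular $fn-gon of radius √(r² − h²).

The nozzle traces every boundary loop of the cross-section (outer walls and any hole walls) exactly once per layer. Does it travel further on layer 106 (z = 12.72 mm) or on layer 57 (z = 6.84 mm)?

layer 57 (z = 6.84 mm)

Layer 106 (z = 12.72): the cone is absent (z outside [0, 7]); the r=2.5 cylinder at (12, 3) contributes a regular 6-gon of circumradius 2.5 (perimeter = 2·6·2.500·sin(180°/6) = 15.00 mm); the sphere at (-2.5, 2): section is a regular 6-gon, circumradius = √(r²−h²) = √(9.5²−2.78²) = 9.084 (perimeter = 2·6·9.084·sin(180°/6) = 54.50 mm); the cube at (2, 6) is not intersected at this z (z outside [0, 12.5]); Taking the union: the 2 present regions are separate (no shared area or edge), so areas and boundary lengths simply add and each stays a separate island — boundary = 69.50 mm; (rotated 15° about Z; rotation is an isometry so areas/perimeters/island counts are preserved). So its perimeter = 69.50 mm. Layer 57 (z = 6.84): the cone (r1=9→r2=5.5) has section circumradius 5.580 here — a regular 6-gon (perimeter = 2·6·5.580·sin(180°/6) = 33.48 mm); the cylinder at (12, 3): section is a regular 6-gon, circumradius r=2.5 (perimeter = 2·6·2.500·sin(180°/6) = 15.00 mm); the r=9.5 sphere at (-2.5, 2) slices to a regular 6-gon of circumradius 3.906 (√(r²−h²) with h=8.66 from center) (perimeter = 2·6·3.906·sin(180°/6) = 23.43 mm); the 29.5×20 cube at (2, 6) contributes its full rectangle (perimeter 99.00 mm); Taking the union: the regions partially overlap (shared area 30.00 mm²), so the edge portions inside another operand are dropped and the merged outline is re-measured after clipping — boundary = 150.10 mm; (whole slice rotated 15° about Z — lengths, areas and connectivity unchanged). So its perimeter = 150.10 mm. Layer 57 is larger (150.10 vs 69.50 mm).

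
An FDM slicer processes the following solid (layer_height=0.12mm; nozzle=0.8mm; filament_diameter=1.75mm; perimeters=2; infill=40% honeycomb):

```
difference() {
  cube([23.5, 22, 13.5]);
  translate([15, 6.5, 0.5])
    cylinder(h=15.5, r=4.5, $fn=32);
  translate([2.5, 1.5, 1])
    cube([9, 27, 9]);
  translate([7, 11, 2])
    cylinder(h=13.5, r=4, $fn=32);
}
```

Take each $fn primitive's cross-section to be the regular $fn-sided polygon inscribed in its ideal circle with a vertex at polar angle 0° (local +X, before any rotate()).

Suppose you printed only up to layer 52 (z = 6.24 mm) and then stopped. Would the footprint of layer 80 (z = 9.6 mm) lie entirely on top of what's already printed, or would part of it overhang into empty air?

entirely on top

Compare the two slices. At z = 6.24: the cube (footprint 23.5×22) is included at this height (area 517.00 mm²); the r=4.5 cylinder at (15, 6.5) gives a regular 32-gon of circumradius 4.5 (constant along its height) (area = (32/2)·4.500²·sin(360°/32) = 63.21 mm²); the cube at (2.5, 1.5) is present — its section is the full 9×27 rectangle (area 243.00 mm²); the cylinder at (7, 11): section is a regular 32-gon, circumradius r=4 (area = (32/2)·4.000²·sin(360°/32) = 49.94 mm²); After the difference (first − rest): starting from the 23.5×22 cube (517.00 mm²), the r=4.5 cylinder at (15, 6.5) lies wholly inside it (removes its full 63.21 mm² and its 28.23 mm outline becomes a hole wall); the 9×27 cube at (2.5, 1.5) partially overlaps it — only the 180.72 mm² overlap (of its 243.00 mm²) is removed, clipping the outline; the r=4 cylinder at (7, 11) misses the remaining region (no effect) — area = 273.07 mm². At z = 9.6: the cube is present — its section is the full 23.5×22 rectangle (area 517.00 mm²); the r=4.5 cylinder at (15, 6.5) contributes a regular 32-gon of circumradius 4.5 (area = (32/2)·4.500²·sin(360°/32) = 63.21 mm²); the cube at (2.5, 1.5) (footprint 9×27) is included at this height (area 243.00 mm²); the r=4 cylinder at (7, 11) contributes a regular 32-gon of circumradius 4 (area = (32/2)·4.000²·sin(360°/32) = 49.94 mm²); Subtracting the remaining from the first: starting from the 23.5×22 cube (517.00 mm²), the r=4.5 cylinder at (15, 6.5) lies wholly inside it (removes its full 63.21 mm² and its 28.23 mm outline becomes a hole wall); the 9×27 cube at (2.5, 1.5) partially overlaps it — only the 180.72 mm² overlap (of its 243.00 mm²) is removed, clipping the outline; the r=4 cylinder at (7, 11) misses the remaining region (no effect) — area = 273.07 mm². Checking containment: the cross-section at z = 9.6 is a subset of the cross-section at z = 6.24.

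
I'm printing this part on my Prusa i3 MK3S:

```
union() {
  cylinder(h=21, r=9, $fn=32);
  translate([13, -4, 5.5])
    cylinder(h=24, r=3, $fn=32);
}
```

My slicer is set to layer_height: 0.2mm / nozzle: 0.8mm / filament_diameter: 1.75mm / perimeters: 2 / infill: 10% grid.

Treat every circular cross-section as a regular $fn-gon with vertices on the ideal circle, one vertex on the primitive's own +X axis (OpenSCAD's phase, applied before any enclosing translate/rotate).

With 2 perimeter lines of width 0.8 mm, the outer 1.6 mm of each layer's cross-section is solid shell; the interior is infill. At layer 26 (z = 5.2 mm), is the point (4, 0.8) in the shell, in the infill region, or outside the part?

At z = 5.2 mm: the r=9 cylinder gives a regular 32-gon of circumradius 9 (constant along its height); the cylinder at (13, -4) does not reach this height (z outside [5.5, 29.5]); Combining (union): only the r=9 cylinder is present, so the union is just that shape — 1 connected region. Overall, the cross-section is a single solid region. The nearest boundary edge runs (8.83, 1.76)→(8.31, 3.44); distance from the point to it = 4.90 mm. The point is inside the cross-section and 4.90 mm from the nearest boundary — more than the 1.6 mm shell width (2 × 0.8), so it's in the infill interior.

infill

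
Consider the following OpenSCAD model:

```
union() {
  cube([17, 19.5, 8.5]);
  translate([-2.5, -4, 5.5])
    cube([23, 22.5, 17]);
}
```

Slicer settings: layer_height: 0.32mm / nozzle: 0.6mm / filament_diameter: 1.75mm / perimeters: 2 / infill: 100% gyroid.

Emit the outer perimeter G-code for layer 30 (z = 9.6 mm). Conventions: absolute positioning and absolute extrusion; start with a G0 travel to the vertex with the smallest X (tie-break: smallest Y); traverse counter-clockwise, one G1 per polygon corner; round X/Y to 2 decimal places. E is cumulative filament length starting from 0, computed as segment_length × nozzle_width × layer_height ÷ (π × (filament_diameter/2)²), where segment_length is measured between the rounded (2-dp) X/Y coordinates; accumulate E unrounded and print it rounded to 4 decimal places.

G0 X-2.50 Y-4.00 Z9.60
G1 X20.50 Y-4.00 E1.8360
G1 X20.50 Y18.50 E3.6320
G1 X-2.50 Y18.50 E5.4680
G1 X-2.50 Y-4.00 E7.2640

At z = 9.6 mm: the cube is absent (z outside [0, 8.5]); the cube at (-2.5, -4) (footprint 23×22.5) is included at this height; Taking the union: only the 23×22.5 cube at (-2.5, -4) is present, so the union is just that shape — 1 connected region. The outline is a single polygon with 4 vertices. Extrusion per mm of travel: 0.6 × 0.32 / (π × 0.875²) = 0.079824. Accumulating E over each segment gives final E = 7.2640.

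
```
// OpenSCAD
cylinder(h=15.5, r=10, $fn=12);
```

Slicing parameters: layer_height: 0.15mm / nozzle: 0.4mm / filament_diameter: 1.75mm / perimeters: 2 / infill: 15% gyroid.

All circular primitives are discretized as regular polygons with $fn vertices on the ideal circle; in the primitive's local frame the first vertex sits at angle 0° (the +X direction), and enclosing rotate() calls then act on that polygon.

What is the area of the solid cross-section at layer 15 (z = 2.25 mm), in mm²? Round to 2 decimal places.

At z = 2.25 mm: the r=10 cylinder contributes a regular 12-gon of circumradius 10 (area = (12/2)·10.000²·sin(360°/12) = 300.00 mm²). Overall, the cross-section is a single solid region. Net area = 300.00 mm².

300.00 mm²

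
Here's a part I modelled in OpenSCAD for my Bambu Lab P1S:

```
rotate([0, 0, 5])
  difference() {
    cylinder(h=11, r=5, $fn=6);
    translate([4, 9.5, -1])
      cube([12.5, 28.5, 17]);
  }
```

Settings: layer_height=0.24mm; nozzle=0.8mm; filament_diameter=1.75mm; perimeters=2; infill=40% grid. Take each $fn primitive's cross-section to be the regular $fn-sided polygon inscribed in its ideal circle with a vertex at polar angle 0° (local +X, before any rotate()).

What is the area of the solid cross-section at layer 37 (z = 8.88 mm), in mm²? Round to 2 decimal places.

At z = 8.88 mm: the cylinder: section is a regular 6-gon, circumradius r=5 (area = (6/2)·5.000²·sin(360°/6) = 64.95 mm²); the cube at (4, 9.5) (footprint 12.5×28.5) is included at this height (area 356.25 mm²); After the difference (first − rest): starting from the r=5 cylinder (64.95 mm²), the 12.5×28.5 cube at (4, 9.5) misses the remaining region (no effect) — area = 64.95 mm²; (whole slice rotated 5° about Z — lengths, areas and connectivity unchanged). Overall, the cross-section is a single solid region. Net area = 64.95 mm².

64.95 mm²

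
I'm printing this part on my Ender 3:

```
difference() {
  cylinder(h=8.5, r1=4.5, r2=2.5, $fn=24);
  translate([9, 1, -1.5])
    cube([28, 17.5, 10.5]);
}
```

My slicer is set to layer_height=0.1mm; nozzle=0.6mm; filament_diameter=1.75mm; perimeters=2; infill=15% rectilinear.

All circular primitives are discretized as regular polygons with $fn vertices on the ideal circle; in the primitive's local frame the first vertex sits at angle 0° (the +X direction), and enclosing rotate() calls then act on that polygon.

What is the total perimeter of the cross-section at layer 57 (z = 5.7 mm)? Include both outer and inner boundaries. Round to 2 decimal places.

19.79 mm

At z = 5.7 mm: the cone: at t=0.671 of its height the radius interpolates to r₁+(r₂−r₁)t = 3.159, giving a regular 24-gon of that circumradius (perimeter = 2·24·3.159·sin(180°/24) = 19.79 mm); the cube at (9, 1) (footprint 28×17.5) is included at this height (perimeter 91.00 mm); Subtracting the remaining from the first: starting from the cone, the 28×17.5 cube at (9, 1) misses the remaining region (no effect) — boundary = 19.79 mm. Overall, the cross-section is a single solid region. Total boundary length (outer) = 19.79 mm.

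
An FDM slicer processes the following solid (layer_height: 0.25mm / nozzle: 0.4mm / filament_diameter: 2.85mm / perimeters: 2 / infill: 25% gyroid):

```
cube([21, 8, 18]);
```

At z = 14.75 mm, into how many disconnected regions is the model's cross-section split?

At z = 14.75 mm: the cube is present — its section is the full 21×8 rectangle. The result has 1 disconnected region.

1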